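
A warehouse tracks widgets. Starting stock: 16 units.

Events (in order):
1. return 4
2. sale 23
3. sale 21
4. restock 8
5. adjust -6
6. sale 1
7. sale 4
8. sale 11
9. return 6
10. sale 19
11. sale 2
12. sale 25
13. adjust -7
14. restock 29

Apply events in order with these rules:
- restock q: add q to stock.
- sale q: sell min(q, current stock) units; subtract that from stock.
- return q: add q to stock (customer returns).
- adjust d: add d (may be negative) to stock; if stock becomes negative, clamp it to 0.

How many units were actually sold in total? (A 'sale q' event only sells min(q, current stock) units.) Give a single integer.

Processing events:
Start: stock = 16
  Event 1 (return 4): 16 + 4 = 20
  Event 2 (sale 23): sell min(23,20)=20. stock: 20 - 20 = 0. total_sold = 20
  Event 3 (sale 21): sell min(21,0)=0. stock: 0 - 0 = 0. total_sold = 20
  Event 4 (restock 8): 0 + 8 = 8
  Event 5 (adjust -6): 8 + -6 = 2
  Event 6 (sale 1): sell min(1,2)=1. stock: 2 - 1 = 1. total_sold = 21
  Event 7 (sale 4): sell min(4,1)=1. stock: 1 - 1 = 0. total_sold = 22
  Event 8 (sale 11): sell min(11,0)=0. stock: 0 - 0 = 0. total_sold = 22
  Event 9 (return 6): 0 + 6 = 6
  Event 10 (sale 19): sell min(19,6)=6. stock: 6 - 6 = 0. total_sold = 28
  Event 11 (sale 2): sell min(2,0)=0. stock: 0 - 0 = 0. total_sold = 28
  Event 12 (sale 25): sell min(25,0)=0. stock: 0 - 0 = 0. total_sold = 28
  Event 13 (adjust -7): 0 + -7 = 0 (clamped to 0)
  Event 14 (restock 29): 0 + 29 = 29
Final: stock = 29, total_sold = 28

Answer: 28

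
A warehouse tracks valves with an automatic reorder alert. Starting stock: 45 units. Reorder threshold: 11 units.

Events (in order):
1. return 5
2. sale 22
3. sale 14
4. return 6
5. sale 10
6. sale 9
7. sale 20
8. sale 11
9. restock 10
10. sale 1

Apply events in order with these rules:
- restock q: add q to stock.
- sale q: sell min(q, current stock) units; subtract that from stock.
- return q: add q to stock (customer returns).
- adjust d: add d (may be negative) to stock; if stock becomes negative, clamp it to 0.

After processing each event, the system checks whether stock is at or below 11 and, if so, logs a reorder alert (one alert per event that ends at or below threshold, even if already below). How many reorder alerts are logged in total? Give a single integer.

Processing events:
Start: stock = 45
  Event 1 (return 5): 45 + 5 = 50
  Event 2 (sale 22): sell min(22,50)=22. stock: 50 - 22 = 28. total_sold = 22
  Event 3 (sale 14): sell min(14,28)=14. stock: 28 - 14 = 14. total_sold = 36
  Event 4 (return 6): 14 + 6 = 20
  Event 5 (sale 10): sell min(10,20)=10. stock: 20 - 10 = 10. total_sold = 46
  Event 6 (sale 9): sell min(9,10)=9. stock: 10 - 9 = 1. total_sold = 55
  Event 7 (sale 20): sell min(20,1)=1. stock: 1 - 1 = 0. total_sold = 56
  Event 8 (sale 11): sell min(11,0)=0. stock: 0 - 0 = 0. total_sold = 56
  Event 9 (restock 10): 0 + 10 = 10
  Event 10 (sale 1): sell min(1,10)=1. stock: 10 - 1 = 9. total_sold = 57
Final: stock = 9, total_sold = 57

Checking against threshold 11:
  After event 1: stock=50 > 11
  After event 2: stock=28 > 11
  After event 3: stock=14 > 11
  After event 4: stock=20 > 11
  After event 5: stock=10 <= 11 -> ALERT
  After event 6: stock=1 <= 11 -> ALERT
  After event 7: stock=0 <= 11 -> ALERT
  After event 8: stock=0 <= 11 -> ALERT
  After event 9: stock=10 <= 11 -> ALERT
  After event 10: stock=9 <= 11 -> ALERT
Alert events: [5, 6, 7, 8, 9, 10]. Count = 6

Answer: 6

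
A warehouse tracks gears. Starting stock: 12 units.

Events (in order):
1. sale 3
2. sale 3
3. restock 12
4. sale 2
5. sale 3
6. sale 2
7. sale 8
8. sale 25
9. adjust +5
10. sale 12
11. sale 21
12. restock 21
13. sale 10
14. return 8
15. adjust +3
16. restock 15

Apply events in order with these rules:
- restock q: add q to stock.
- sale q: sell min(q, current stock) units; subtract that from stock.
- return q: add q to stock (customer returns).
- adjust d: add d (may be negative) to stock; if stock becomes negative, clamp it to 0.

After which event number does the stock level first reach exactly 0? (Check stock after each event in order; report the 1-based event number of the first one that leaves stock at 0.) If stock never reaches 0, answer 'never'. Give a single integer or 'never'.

Processing events:
Start: stock = 12
  Event 1 (sale 3): sell min(3,12)=3. stock: 12 - 3 = 9. total_sold = 3
  Event 2 (sale 3): sell min(3,9)=3. stock: 9 - 3 = 6. total_sold = 6
  Event 3 (restock 12): 6 + 12 = 18
  Event 4 (sale 2): sell min(2,18)=2. stock: 18 - 2 = 16. total_sold = 8
  Event 5 (sale 3): sell min(3,16)=3. stock: 16 - 3 = 13. total_sold = 11
  Event 6 (sale 2): sell min(2,13)=2. stock: 13 - 2 = 11. total_sold = 13
  Event 7 (sale 8): sell min(8,11)=8. stock: 11 - 8 = 3. total_sold = 21
  Event 8 (sale 25): sell min(25,3)=3. stock: 3 - 3 = 0. total_sold = 24
  Event 9 (adjust +5): 0 + 5 = 5
  Event 10 (sale 12): sell min(12,5)=5. stock: 5 - 5 = 0. total_sold = 29
  Event 11 (sale 21): sell min(21,0)=0. stock: 0 - 0 = 0. total_sold = 29
  Event 12 (restock 21): 0 + 21 = 21
  Event 13 (sale 10): sell min(10,21)=10. stock: 21 - 10 = 11. total_sold = 39
  Event 14 (return 8): 11 + 8 = 19
  Event 15 (adjust +3): 19 + 3 = 22
  Event 16 (restock 15): 22 + 15 = 37
Final: stock = 37, total_sold = 39

First zero at event 8.

Answer: 8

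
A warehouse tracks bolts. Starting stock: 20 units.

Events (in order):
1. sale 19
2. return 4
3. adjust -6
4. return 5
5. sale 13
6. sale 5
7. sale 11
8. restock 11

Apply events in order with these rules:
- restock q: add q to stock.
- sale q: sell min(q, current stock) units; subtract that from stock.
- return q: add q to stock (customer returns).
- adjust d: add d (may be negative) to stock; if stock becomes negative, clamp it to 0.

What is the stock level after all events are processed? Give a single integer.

Processing events:
Start: stock = 20
  Event 1 (sale 19): sell min(19,20)=19. stock: 20 - 19 = 1. total_sold = 19
  Event 2 (return 4): 1 + 4 = 5
  Event 3 (adjust -6): 5 + -6 = 0 (clamped to 0)
  Event 4 (return 5): 0 + 5 = 5
  Event 5 (sale 13): sell min(13,5)=5. stock: 5 - 5 = 0. total_sold = 24
  Event 6 (sale 5): sell min(5,0)=0. stock: 0 - 0 = 0. total_sold = 24
  Event 7 (sale 11): sell min(11,0)=0. stock: 0 - 0 = 0. total_sold = 24
  Event 8 (restock 11): 0 + 11 = 11
Final: stock = 11, total_sold = 24

Answer: 11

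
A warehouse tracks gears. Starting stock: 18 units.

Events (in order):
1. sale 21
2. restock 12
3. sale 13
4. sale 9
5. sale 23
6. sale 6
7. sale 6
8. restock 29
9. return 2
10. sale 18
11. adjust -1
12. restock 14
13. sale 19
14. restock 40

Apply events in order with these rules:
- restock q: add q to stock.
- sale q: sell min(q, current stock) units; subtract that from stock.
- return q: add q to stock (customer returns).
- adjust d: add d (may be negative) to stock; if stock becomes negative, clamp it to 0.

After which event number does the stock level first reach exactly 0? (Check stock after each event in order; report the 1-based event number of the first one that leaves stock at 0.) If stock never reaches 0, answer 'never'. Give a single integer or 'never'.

Answer: 1

Derivation:
Processing events:
Start: stock = 18
  Event 1 (sale 21): sell min(21,18)=18. stock: 18 - 18 = 0. total_sold = 18
  Event 2 (restock 12): 0 + 12 = 12
  Event 3 (sale 13): sell min(13,12)=12. stock: 12 - 12 = 0. total_sold = 30
  Event 4 (sale 9): sell min(9,0)=0. stock: 0 - 0 = 0. total_sold = 30
  Event 5 (sale 23): sell min(23,0)=0. stock: 0 - 0 = 0. total_sold = 30
  Event 6 (sale 6): sell min(6,0)=0. stock: 0 - 0 = 0. total_sold = 30
  Event 7 (sale 6): sell min(6,0)=0. stock: 0 - 0 = 0. total_sold = 30
  Event 8 (restock 29): 0 + 29 = 29
  Event 9 (return 2): 29 + 2 = 31
  Event 10 (sale 18): sell min(18,31)=18. stock: 31 - 18 = 13. total_sold = 48
  Event 11 (adjust -1): 13 + -1 = 12
  Event 12 (restock 14): 12 + 14 = 26
  Event 13 (sale 19): sell min(19,26)=19. stock: 26 - 19 = 7. total_sold = 67
  Event 14 (restock 40): 7 + 40 = 47
Final: stock = 47, total_sold = 67

First zero at event 1.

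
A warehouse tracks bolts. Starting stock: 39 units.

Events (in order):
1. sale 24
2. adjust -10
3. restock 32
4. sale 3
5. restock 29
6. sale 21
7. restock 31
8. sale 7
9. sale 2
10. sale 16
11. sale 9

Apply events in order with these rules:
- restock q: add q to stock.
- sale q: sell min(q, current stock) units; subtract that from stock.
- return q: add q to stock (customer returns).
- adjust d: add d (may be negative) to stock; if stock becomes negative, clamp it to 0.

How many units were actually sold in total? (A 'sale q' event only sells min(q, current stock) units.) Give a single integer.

Answer: 82

Derivation:
Processing events:
Start: stock = 39
  Event 1 (sale 24): sell min(24,39)=24. stock: 39 - 24 = 15. total_sold = 24
  Event 2 (adjust -10): 15 + -10 = 5
  Event 3 (restock 32): 5 + 32 = 37
  Event 4 (sale 3): sell min(3,37)=3. stock: 37 - 3 = 34. total_sold = 27
  Event 5 (restock 29): 34 + 29 = 63
  Event 6 (sale 21): sell min(21,63)=21. stock: 63 - 21 = 42. total_sold = 48
  Event 7 (restock 31): 42 + 31 = 73
  Event 8 (sale 7): sell min(7,73)=7. stock: 73 - 7 = 66. total_sold = 55
  Event 9 (sale 2): sell min(2,66)=2. stock: 66 - 2 = 64. total_sold = 57
  Event 10 (sale 16): sell min(16,64)=16. stock: 64 - 16 = 48. total_sold = 73
  Event 11 (sale 9): sell min(9,48)=9. stock: 48 - 9 = 39. total_sold = 82
Final: stock = 39, total_sold = 82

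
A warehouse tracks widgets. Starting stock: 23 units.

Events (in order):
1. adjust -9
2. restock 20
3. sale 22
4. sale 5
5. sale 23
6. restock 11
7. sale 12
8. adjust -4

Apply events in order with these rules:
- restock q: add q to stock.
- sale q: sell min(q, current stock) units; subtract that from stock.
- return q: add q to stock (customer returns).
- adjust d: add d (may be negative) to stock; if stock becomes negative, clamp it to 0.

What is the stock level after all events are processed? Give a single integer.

Processing events:
Start: stock = 23
  Event 1 (adjust -9): 23 + -9 = 14
  Event 2 (restock 20): 14 + 20 = 34
  Event 3 (sale 22): sell min(22,34)=22. stock: 34 - 22 = 12. total_sold = 22
  Event 4 (sale 5): sell min(5,12)=5. stock: 12 - 5 = 7. total_sold = 27
  Event 5 (sale 23): sell min(23,7)=7. stock: 7 - 7 = 0. total_sold = 34
  Event 6 (restock 11): 0 + 11 = 11
  Event 7 (sale 12): sell min(12,11)=11. stock: 11 - 11 = 0. total_sold = 45
  Event 8 (adjust -4): 0 + -4 = 0 (clamped to 0)
Final: stock = 0, total_sold = 45

Answer: 0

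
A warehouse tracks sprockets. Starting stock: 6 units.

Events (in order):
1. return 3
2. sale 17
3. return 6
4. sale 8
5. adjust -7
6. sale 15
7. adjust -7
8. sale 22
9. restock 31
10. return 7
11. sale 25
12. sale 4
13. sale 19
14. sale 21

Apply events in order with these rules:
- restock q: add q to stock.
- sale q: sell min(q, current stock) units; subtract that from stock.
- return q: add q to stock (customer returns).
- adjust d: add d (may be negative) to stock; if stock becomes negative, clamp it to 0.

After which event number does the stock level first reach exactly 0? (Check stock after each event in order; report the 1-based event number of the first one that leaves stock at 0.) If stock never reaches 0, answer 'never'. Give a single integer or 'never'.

Processing events:
Start: stock = 6
  Event 1 (return 3): 6 + 3 = 9
  Event 2 (sale 17): sell min(17,9)=9. stock: 9 - 9 = 0. total_sold = 9
  Event 3 (return 6): 0 + 6 = 6
  Event 4 (sale 8): sell min(8,6)=6. stock: 6 - 6 = 0. total_sold = 15
  Event 5 (adjust -7): 0 + -7 = 0 (clamped to 0)
  Event 6 (sale 15): sell min(15,0)=0. stock: 0 - 0 = 0. total_sold = 15
  Event 7 (adjust -7): 0 + -7 = 0 (clamped to 0)
  Event 8 (sale 22): sell min(22,0)=0. stock: 0 - 0 = 0. total_sold = 15
  Event 9 (restock 31): 0 + 31 = 31
  Event 10 (return 7): 31 + 7 = 38
  Event 11 (sale 25): sell min(25,38)=25. stock: 38 - 25 = 13. total_sold = 40
  Event 12 (sale 4): sell min(4,13)=4. stock: 13 - 4 = 9. total_sold = 44
  Event 13 (sale 19): sell min(19,9)=9. stock: 9 - 9 = 0. total_sold = 53
  Event 14 (sale 21): sell min(21,0)=0. stock: 0 - 0 = 0. total_sold = 53
Final: stock = 0, total_sold = 53

First zero at event 2.

Answer: 2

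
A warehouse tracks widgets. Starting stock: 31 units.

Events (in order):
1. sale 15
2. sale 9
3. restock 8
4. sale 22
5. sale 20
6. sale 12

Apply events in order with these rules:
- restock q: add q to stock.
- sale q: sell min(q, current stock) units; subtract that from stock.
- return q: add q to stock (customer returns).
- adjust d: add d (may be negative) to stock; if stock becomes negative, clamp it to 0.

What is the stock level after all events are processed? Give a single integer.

Processing events:
Start: stock = 31
  Event 1 (sale 15): sell min(15,31)=15. stock: 31 - 15 = 16. total_sold = 15
  Event 2 (sale 9): sell min(9,16)=9. stock: 16 - 9 = 7. total_sold = 24
  Event 3 (restock 8): 7 + 8 = 15
  Event 4 (sale 22): sell min(22,15)=15. stock: 15 - 15 = 0. total_sold = 39
  Event 5 (sale 20): sell min(20,0)=0. stock: 0 - 0 = 0. total_sold = 39
  Event 6 (sale 12): sell min(12,0)=0. stock: 0 - 0 = 0. total_sold = 39
Final: stock = 0, total_sold = 39

Answer: 0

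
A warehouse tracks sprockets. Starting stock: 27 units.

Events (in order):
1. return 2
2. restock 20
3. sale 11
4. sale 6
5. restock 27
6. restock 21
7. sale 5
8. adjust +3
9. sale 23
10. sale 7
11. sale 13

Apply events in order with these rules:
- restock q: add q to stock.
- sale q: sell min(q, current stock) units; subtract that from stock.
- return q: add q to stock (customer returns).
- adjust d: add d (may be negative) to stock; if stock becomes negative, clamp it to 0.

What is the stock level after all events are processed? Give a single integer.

Answer: 35

Derivation:
Processing events:
Start: stock = 27
  Event 1 (return 2): 27 + 2 = 29
  Event 2 (restock 20): 29 + 20 = 49
  Event 3 (sale 11): sell min(11,49)=11. stock: 49 - 11 = 38. total_sold = 11
  Event 4 (sale 6): sell min(6,38)=6. stock: 38 - 6 = 32. total_sold = 17
  Event 5 (restock 27): 32 + 27 = 59
  Event 6 (restock 21): 59 + 21 = 80
  Event 7 (sale 5): sell min(5,80)=5. stock: 80 - 5 = 75. total_sold = 22
  Event 8 (adjust +3): 75 + 3 = 78
  Event 9 (sale 23): sell min(23,78)=23. stock: 78 - 23 = 55. total_sold = 45
  Event 10 (sale 7): sell min(7,55)=7. stock: 55 - 7 = 48. total_sold = 52
  Event 11 (sale 13): sell min(13,48)=13. stock: 48 - 13 = 35. total_sold = 65
Final: stock = 35, total_sold = 65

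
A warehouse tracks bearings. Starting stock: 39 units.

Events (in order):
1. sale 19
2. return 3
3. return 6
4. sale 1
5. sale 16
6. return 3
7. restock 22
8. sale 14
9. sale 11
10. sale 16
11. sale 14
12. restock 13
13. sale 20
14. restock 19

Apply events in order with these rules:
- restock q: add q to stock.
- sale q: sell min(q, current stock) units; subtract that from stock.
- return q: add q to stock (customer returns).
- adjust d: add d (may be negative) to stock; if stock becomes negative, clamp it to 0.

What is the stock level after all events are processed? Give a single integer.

Processing events:
Start: stock = 39
  Event 1 (sale 19): sell min(19,39)=19. stock: 39 - 19 = 20. total_sold = 19
  Event 2 (return 3): 20 + 3 = 23
  Event 3 (return 6): 23 + 6 = 29
  Event 4 (sale 1): sell min(1,29)=1. stock: 29 - 1 = 28. total_sold = 20
  Event 5 (sale 16): sell min(16,28)=16. stock: 28 - 16 = 12. total_sold = 36
  Event 6 (return 3): 12 + 3 = 15
  Event 7 (restock 22): 15 + 22 = 37
  Event 8 (sale 14): sell min(14,37)=14. stock: 37 - 14 = 23. total_sold = 50
  Event 9 (sale 11): sell min(11,23)=11. stock: 23 - 11 = 12. total_sold = 61
  Event 10 (sale 16): sell min(16,12)=12. stock: 12 - 12 = 0. total_sold = 73
  Event 11 (sale 14): sell min(14,0)=0. stock: 0 - 0 = 0. total_sold = 73
  Event 12 (restock 13): 0 + 13 = 13
  Event 13 (sale 20): sell min(20,13)=13. stock: 13 - 13 = 0. total_sold = 86
  Event 14 (restock 19): 0 + 19 = 19
Final: stock = 19, total_sold = 86

Answer: 19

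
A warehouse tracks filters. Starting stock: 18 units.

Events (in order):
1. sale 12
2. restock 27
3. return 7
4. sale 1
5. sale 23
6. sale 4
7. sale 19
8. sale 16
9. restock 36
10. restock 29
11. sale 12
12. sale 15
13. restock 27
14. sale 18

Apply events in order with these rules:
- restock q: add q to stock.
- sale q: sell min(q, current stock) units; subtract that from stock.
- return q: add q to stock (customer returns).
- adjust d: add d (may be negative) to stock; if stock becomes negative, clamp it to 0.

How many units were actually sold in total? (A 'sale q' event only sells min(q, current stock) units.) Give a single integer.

Answer: 97

Derivation:
Processing events:
Start: stock = 18
  Event 1 (sale 12): sell min(12,18)=12. stock: 18 - 12 = 6. total_sold = 12
  Event 2 (restock 27): 6 + 27 = 33
  Event 3 (return 7): 33 + 7 = 40
  Event 4 (sale 1): sell min(1,40)=1. stock: 40 - 1 = 39. total_sold = 13
  Event 5 (sale 23): sell min(23,39)=23. stock: 39 - 23 = 16. total_sold = 36
  Event 6 (sale 4): sell min(4,16)=4. stock: 16 - 4 = 12. total_sold = 40
  Event 7 (sale 19): sell min(19,12)=12. stock: 12 - 12 = 0. total_sold = 52
  Event 8 (sale 16): sell min(16,0)=0. stock: 0 - 0 = 0. total_sold = 52
  Event 9 (restock 36): 0 + 36 = 36
  Event 10 (restock 29): 36 + 29 = 65
  Event 11 (sale 12): sell min(12,65)=12. stock: 65 - 12 = 53. total_sold = 64
  Event 12 (sale 15): sell min(15,53)=15. stock: 53 - 15 = 38. total_sold = 79
  Event 13 (restock 27): 38 + 27 = 65
  Event 14 (sale 18): sell min(18,65)=18. stock: 65 - 18 = 47. total_sold = 97
Final: stock = 47, total_sold = 97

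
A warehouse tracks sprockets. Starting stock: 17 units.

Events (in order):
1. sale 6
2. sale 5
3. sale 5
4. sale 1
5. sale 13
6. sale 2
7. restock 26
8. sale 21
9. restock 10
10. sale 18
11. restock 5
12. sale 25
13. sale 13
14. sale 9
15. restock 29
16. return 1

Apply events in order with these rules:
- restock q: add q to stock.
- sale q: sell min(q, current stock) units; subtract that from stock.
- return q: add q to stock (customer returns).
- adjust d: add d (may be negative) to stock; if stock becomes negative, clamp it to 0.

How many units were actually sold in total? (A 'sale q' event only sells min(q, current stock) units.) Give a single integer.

Answer: 58

Derivation:
Processing events:
Start: stock = 17
  Event 1 (sale 6): sell min(6,17)=6. stock: 17 - 6 = 11. total_sold = 6
  Event 2 (sale 5): sell min(5,11)=5. stock: 11 - 5 = 6. total_sold = 11
  Event 3 (sale 5): sell min(5,6)=5. stock: 6 - 5 = 1. total_sold = 16
  Event 4 (sale 1): sell min(1,1)=1. stock: 1 - 1 = 0. total_sold = 17
  Event 5 (sale 13): sell min(13,0)=0. stock: 0 - 0 = 0. total_sold = 17
  Event 6 (sale 2): sell min(2,0)=0. stock: 0 - 0 = 0. total_sold = 17
  Event 7 (restock 26): 0 + 26 = 26
  Event 8 (sale 21): sell min(21,26)=21. stock: 26 - 21 = 5. total_sold = 38
  Event 9 (restock 10): 5 + 10 = 15
  Event 10 (sale 18): sell min(18,15)=15. stock: 15 - 15 = 0. total_sold = 53
  Event 11 (restock 5): 0 + 5 = 5
  Event 12 (sale 25): sell min(25,5)=5. stock: 5 - 5 = 0. total_sold = 58
  Event 13 (sale 13): sell min(13,0)=0. stock: 0 - 0 = 0. total_sold = 58
  Event 14 (sale 9): sell min(9,0)=0. stock: 0 - 0 = 0. total_sold = 58
  Event 15 (restock 29): 0 + 29 = 29
  Event 16 (return 1): 29 + 1 = 30
Final: stock = 30, total_sold = 58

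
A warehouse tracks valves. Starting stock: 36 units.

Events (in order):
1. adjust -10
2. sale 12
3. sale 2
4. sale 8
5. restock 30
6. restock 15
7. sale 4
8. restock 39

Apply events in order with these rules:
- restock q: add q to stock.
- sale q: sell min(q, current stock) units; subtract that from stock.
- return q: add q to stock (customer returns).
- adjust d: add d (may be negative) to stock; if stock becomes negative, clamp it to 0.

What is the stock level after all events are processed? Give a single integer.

Answer: 84

Derivation:
Processing events:
Start: stock = 36
  Event 1 (adjust -10): 36 + -10 = 26
  Event 2 (sale 12): sell min(12,26)=12. stock: 26 - 12 = 14. total_sold = 12
  Event 3 (sale 2): sell min(2,14)=2. stock: 14 - 2 = 12. total_sold = 14
  Event 4 (sale 8): sell min(8,12)=8. stock: 12 - 8 = 4. total_sold = 22
  Event 5 (restock 30): 4 + 30 = 34
  Event 6 (restock 15): 34 + 15 = 49
  Event 7 (sale 4): sell min(4,49)=4. stock: 49 - 4 = 45. total_sold = 26
  Event 8 (restock 39): 45 + 39 = 84
Final: stock = 84, total_sold = 26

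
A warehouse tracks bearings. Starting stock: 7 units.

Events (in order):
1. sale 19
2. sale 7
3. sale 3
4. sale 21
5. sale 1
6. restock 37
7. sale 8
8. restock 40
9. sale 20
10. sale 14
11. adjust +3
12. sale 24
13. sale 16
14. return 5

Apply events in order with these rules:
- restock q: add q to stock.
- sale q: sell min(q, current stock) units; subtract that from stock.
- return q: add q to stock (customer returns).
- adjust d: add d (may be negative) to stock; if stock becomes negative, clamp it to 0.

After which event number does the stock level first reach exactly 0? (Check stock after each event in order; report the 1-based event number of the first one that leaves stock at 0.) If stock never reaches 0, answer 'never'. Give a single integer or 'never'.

Processing events:
Start: stock = 7
  Event 1 (sale 19): sell min(19,7)=7. stock: 7 - 7 = 0. total_sold = 7
  Event 2 (sale 7): sell min(7,0)=0. stock: 0 - 0 = 0. total_sold = 7
  Event 3 (sale 3): sell min(3,0)=0. stock: 0 - 0 = 0. total_sold = 7
  Event 4 (sale 21): sell min(21,0)=0. stock: 0 - 0 = 0. total_sold = 7
  Event 5 (sale 1): sell min(1,0)=0. stock: 0 - 0 = 0. total_sold = 7
  Event 6 (restock 37): 0 + 37 = 37
  Event 7 (sale 8): sell min(8,37)=8. stock: 37 - 8 = 29. total_sold = 15
  Event 8 (restock 40): 29 + 40 = 69
  Event 9 (sale 20): sell min(20,69)=20. stock: 69 - 20 = 49. total_sold = 35
  Event 10 (sale 14): sell min(14,49)=14. stock: 49 - 14 = 35. total_sold = 49
  Event 11 (adjust +3): 35 + 3 = 38
  Event 12 (sale 24): sell min(24,38)=24. stock: 38 - 24 = 14. total_sold = 73
  Event 13 (sale 16): sell min(16,14)=14. stock: 14 - 14 = 0. total_sold = 87
  Event 14 (return 5): 0 + 5 = 5
Final: stock = 5, total_sold = 87

First zero at event 1.

Answer: 1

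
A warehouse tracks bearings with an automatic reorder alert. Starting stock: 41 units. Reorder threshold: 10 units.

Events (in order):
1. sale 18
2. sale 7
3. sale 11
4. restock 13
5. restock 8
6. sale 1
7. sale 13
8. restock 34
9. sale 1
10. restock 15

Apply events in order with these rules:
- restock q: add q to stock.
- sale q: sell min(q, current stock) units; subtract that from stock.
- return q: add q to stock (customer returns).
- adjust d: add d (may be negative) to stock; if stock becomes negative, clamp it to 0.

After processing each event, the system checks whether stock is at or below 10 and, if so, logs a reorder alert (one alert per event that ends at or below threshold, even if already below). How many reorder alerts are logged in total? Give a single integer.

Processing events:
Start: stock = 41
  Event 1 (sale 18): sell min(18,41)=18. stock: 41 - 18 = 23. total_sold = 18
  Event 2 (sale 7): sell min(7,23)=7. stock: 23 - 7 = 16. total_sold = 25
  Event 3 (sale 11): sell min(11,16)=11. stock: 16 - 11 = 5. total_sold = 36
  Event 4 (restock 13): 5 + 13 = 18
  Event 5 (restock 8): 18 + 8 = 26
  Event 6 (sale 1): sell min(1,26)=1. stock: 26 - 1 = 25. total_sold = 37
  Event 7 (sale 13): sell min(13,25)=13. stock: 25 - 13 = 12. total_sold = 50
  Event 8 (restock 34): 12 + 34 = 46
  Event 9 (sale 1): sell min(1,46)=1. stock: 46 - 1 = 45. total_sold = 51
  Event 10 (restock 15): 45 + 15 = 60
Final: stock = 60, total_sold = 51

Checking against threshold 10:
  After event 1: stock=23 > 10
  After event 2: stock=16 > 10
  After event 3: stock=5 <= 10 -> ALERT
  After event 4: stock=18 > 10
  After event 5: stock=26 > 10
  After event 6: stock=25 > 10
  After event 7: stock=12 > 10
  After event 8: stock=46 > 10
  After event 9: stock=45 > 10
  After event 10: stock=60 > 10
Alert events: [3]. Count = 1

Answer: 1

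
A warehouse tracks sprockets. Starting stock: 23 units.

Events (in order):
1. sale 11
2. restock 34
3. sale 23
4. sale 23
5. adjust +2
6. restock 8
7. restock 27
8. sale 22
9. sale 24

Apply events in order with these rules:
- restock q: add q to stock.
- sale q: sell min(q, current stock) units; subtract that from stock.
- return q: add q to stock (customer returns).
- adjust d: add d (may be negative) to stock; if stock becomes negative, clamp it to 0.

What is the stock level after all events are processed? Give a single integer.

Processing events:
Start: stock = 23
  Event 1 (sale 11): sell min(11,23)=11. stock: 23 - 11 = 12. total_sold = 11
  Event 2 (restock 34): 12 + 34 = 46
  Event 3 (sale 23): sell min(23,46)=23. stock: 46 - 23 = 23. total_sold = 34
  Event 4 (sale 23): sell min(23,23)=23. stock: 23 - 23 = 0. total_sold = 57
  Event 5 (adjust +2): 0 + 2 = 2
  Event 6 (restock 8): 2 + 8 = 10
  Event 7 (restock 27): 10 + 27 = 37
  Event 8 (sale 22): sell min(22,37)=22. stock: 37 - 22 = 15. total_sold = 79
  Event 9 (sale 24): sell min(24,15)=15. stock: 15 - 15 = 0. total_sold = 94
Final: stock = 0, total_sold = 94

Answer: 0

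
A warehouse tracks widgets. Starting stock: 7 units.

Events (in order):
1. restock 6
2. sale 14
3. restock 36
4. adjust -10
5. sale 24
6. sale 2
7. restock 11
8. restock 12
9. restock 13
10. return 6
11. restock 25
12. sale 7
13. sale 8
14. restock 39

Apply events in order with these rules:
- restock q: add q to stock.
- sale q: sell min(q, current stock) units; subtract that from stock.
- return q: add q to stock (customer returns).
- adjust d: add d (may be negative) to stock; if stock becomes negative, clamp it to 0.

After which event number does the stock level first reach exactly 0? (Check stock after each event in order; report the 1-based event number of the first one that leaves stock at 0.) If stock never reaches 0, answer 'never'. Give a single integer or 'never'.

Answer: 2

Derivation:
Processing events:
Start: stock = 7
  Event 1 (restock 6): 7 + 6 = 13
  Event 2 (sale 14): sell min(14,13)=13. stock: 13 - 13 = 0. total_sold = 13
  Event 3 (restock 36): 0 + 36 = 36
  Event 4 (adjust -10): 36 + -10 = 26
  Event 5 (sale 24): sell min(24,26)=24. stock: 26 - 24 = 2. total_sold = 37
  Event 6 (sale 2): sell min(2,2)=2. stock: 2 - 2 = 0. total_sold = 39
  Event 7 (restock 11): 0 + 11 = 11
  Event 8 (restock 12): 11 + 12 = 23
  Event 9 (restock 13): 23 + 13 = 36
  Event 10 (return 6): 36 + 6 = 42
  Event 11 (restock 25): 42 + 25 = 67
  Event 12 (sale 7): sell min(7,67)=7. stock: 67 - 7 = 60. total_sold = 46
  Event 13 (sale 8): sell min(8,60)=8. stock: 60 - 8 = 52. total_sold = 54
  Event 14 (restock 39): 52 + 39 = 91
Final: stock = 91, total_sold = 54

First zero at event 2.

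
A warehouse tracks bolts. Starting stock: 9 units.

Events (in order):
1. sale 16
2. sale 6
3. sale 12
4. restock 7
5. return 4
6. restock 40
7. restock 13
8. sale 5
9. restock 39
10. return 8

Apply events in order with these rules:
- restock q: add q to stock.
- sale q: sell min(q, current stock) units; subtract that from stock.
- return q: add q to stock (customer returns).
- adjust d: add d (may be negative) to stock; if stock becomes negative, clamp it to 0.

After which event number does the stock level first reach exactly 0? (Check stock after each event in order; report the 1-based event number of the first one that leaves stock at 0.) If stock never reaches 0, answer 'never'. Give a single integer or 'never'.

Processing events:
Start: stock = 9
  Event 1 (sale 16): sell min(16,9)=9. stock: 9 - 9 = 0. total_sold = 9
  Event 2 (sale 6): sell min(6,0)=0. stock: 0 - 0 = 0. total_sold = 9
  Event 3 (sale 12): sell min(12,0)=0. stock: 0 - 0 = 0. total_sold = 9
  Event 4 (restock 7): 0 + 7 = 7
  Event 5 (return 4): 7 + 4 = 11
  Event 6 (restock 40): 11 + 40 = 51
  Event 7 (restock 13): 51 + 13 = 64
  Event 8 (sale 5): sell min(5,64)=5. stock: 64 - 5 = 59. total_sold = 14
  Event 9 (restock 39): 59 + 39 = 98
  Event 10 (return 8): 98 + 8 = 106
Final: stock = 106, total_sold = 14

First zero at event 1.

Answer: 1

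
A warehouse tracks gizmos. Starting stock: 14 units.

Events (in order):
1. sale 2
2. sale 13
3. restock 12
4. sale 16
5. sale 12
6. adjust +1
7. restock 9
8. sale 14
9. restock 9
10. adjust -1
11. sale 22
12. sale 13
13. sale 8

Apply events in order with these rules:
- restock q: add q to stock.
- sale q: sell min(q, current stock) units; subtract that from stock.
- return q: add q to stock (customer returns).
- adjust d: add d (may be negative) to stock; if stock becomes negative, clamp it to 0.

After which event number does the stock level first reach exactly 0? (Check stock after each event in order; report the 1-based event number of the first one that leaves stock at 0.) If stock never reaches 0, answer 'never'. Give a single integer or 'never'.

Answer: 2

Derivation:
Processing events:
Start: stock = 14
  Event 1 (sale 2): sell min(2,14)=2. stock: 14 - 2 = 12. total_sold = 2
  Event 2 (sale 13): sell min(13,12)=12. stock: 12 - 12 = 0. total_sold = 14
  Event 3 (restock 12): 0 + 12 = 12
  Event 4 (sale 16): sell min(16,12)=12. stock: 12 - 12 = 0. total_sold = 26
  Event 5 (sale 12): sell min(12,0)=0. stock: 0 - 0 = 0. total_sold = 26
  Event 6 (adjust +1): 0 + 1 = 1
  Event 7 (restock 9): 1 + 9 = 10
  Event 8 (sale 14): sell min(14,10)=10. stock: 10 - 10 = 0. total_sold = 36
  Event 9 (restock 9): 0 + 9 = 9
  Event 10 (adjust -1): 9 + -1 = 8
  Event 11 (sale 22): sell min(22,8)=8. stock: 8 - 8 = 0. total_sold = 44
  Event 12 (sale 13): sell min(13,0)=0. stock: 0 - 0 = 0. total_sold = 44
  Event 13 (sale 8): sell min(8,0)=0. stock: 0 - 0 = 0. total_sold = 44
Final: stock = 0, total_sold = 44

First zero at event 2.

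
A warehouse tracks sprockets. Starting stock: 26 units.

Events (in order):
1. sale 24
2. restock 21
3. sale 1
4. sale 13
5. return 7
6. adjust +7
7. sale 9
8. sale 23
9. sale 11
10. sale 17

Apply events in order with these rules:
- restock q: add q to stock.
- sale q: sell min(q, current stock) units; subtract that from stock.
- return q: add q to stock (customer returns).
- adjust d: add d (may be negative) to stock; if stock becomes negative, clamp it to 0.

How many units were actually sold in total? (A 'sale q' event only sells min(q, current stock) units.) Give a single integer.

Processing events:
Start: stock = 26
  Event 1 (sale 24): sell min(24,26)=24. stock: 26 - 24 = 2. total_sold = 24
  Event 2 (restock 21): 2 + 21 = 23
  Event 3 (sale 1): sell min(1,23)=1. stock: 23 - 1 = 22. total_sold = 25
  Event 4 (sale 13): sell min(13,22)=13. stock: 22 - 13 = 9. total_sold = 38
  Event 5 (return 7): 9 + 7 = 16
  Event 6 (adjust +7): 16 + 7 = 23
  Event 7 (sale 9): sell min(9,23)=9. stock: 23 - 9 = 14. total_sold = 47
  Event 8 (sale 23): sell min(23,14)=14. stock: 14 - 14 = 0. total_sold = 61
  Event 9 (sale 11): sell min(11,0)=0. stock: 0 - 0 = 0. total_sold = 61
  Event 10 (sale 17): sell min(17,0)=0. stock: 0 - 0 = 0. total_sold = 61
Final: stock = 0, total_sold = 61

Answer: 61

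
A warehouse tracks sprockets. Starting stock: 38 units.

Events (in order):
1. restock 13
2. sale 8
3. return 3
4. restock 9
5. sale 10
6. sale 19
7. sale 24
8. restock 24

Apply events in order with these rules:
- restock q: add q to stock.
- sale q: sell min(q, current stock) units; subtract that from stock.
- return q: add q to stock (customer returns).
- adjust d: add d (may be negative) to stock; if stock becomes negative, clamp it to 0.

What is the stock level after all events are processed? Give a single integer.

Answer: 26

Derivation:
Processing events:
Start: stock = 38
  Event 1 (restock 13): 38 + 13 = 51
  Event 2 (sale 8): sell min(8,51)=8. stock: 51 - 8 = 43. total_sold = 8
  Event 3 (return 3): 43 + 3 = 46
  Event 4 (restock 9): 46 + 9 = 55
  Event 5 (sale 10): sell min(10,55)=10. stock: 55 - 10 = 45. total_sold = 18
  Event 6 (sale 19): sell min(19,45)=19. stock: 45 - 19 = 26. total_sold = 37
  Event 7 (sale 24): sell min(24,26)=24. stock: 26 - 24 = 2. total_sold = 61
  Event 8 (restock 24): 2 + 24 = 26
Final: stock = 26, total_sold = 61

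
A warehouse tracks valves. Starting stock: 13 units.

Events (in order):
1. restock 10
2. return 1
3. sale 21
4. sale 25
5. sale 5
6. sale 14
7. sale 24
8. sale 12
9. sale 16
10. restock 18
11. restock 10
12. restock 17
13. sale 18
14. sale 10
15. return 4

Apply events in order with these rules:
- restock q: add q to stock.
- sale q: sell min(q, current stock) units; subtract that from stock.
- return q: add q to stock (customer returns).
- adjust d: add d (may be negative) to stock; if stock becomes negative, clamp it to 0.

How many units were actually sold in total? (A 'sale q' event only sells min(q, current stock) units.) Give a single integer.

Answer: 52

Derivation:
Processing events:
Start: stock = 13
  Event 1 (restock 10): 13 + 10 = 23
  Event 2 (return 1): 23 + 1 = 24
  Event 3 (sale 21): sell min(21,24)=21. stock: 24 - 21 = 3. total_sold = 21
  Event 4 (sale 25): sell min(25,3)=3. stock: 3 - 3 = 0. total_sold = 24
  Event 5 (sale 5): sell min(5,0)=0. stock: 0 - 0 = 0. total_sold = 24
  Event 6 (sale 14): sell min(14,0)=0. stock: 0 - 0 = 0. total_sold = 24
  Event 7 (sale 24): sell min(24,0)=0. stock: 0 - 0 = 0. total_sold = 24
  Event 8 (sale 12): sell min(12,0)=0. stock: 0 - 0 = 0. total_sold = 24
  Event 9 (sale 16): sell min(16,0)=0. stock: 0 - 0 = 0. total_sold = 24
  Event 10 (restock 18): 0 + 18 = 18
  Event 11 (restock 10): 18 + 10 = 28
  Event 12 (restock 17): 28 + 17 = 45
  Event 13 (sale 18): sell min(18,45)=18. stock: 45 - 18 = 27. total_sold = 42
  Event 14 (sale 10): sell min(10,27)=10. stock: 27 - 10 = 17. total_sold = 52
  Event 15 (return 4): 17 + 4 = 21
Final: stock = 21, total_sold = 52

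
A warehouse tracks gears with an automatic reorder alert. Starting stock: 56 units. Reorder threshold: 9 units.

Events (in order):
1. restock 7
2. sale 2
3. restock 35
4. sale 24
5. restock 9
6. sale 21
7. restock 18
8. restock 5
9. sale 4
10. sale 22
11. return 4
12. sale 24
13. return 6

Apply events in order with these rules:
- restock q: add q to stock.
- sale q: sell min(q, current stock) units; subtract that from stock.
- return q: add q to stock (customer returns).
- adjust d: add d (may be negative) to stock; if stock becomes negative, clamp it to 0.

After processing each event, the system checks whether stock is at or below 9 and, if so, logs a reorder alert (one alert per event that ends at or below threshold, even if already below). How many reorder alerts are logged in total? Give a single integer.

Answer: 0

Derivation:
Processing events:
Start: stock = 56
  Event 1 (restock 7): 56 + 7 = 63
  Event 2 (sale 2): sell min(2,63)=2. stock: 63 - 2 = 61. total_sold = 2
  Event 3 (restock 35): 61 + 35 = 96
  Event 4 (sale 24): sell min(24,96)=24. stock: 96 - 24 = 72. total_sold = 26
  Event 5 (restock 9): 72 + 9 = 81
  Event 6 (sale 21): sell min(21,81)=21. stock: 81 - 21 = 60. total_sold = 47
  Event 7 (restock 18): 60 + 18 = 78
  Event 8 (restock 5): 78 + 5 = 83
  Event 9 (sale 4): sell min(4,83)=4. stock: 83 - 4 = 79. total_sold = 51
  Event 10 (sale 22): sell min(22,79)=22. stock: 79 - 22 = 57. total_sold = 73
  Event 11 (return 4): 57 + 4 = 61
  Event 12 (sale 24): sell min(24,61)=24. stock: 61 - 24 = 37. total_sold = 97
  Event 13 (return 6): 37 + 6 = 43
Final: stock = 43, total_sold = 97

Checking against threshold 9:
  After event 1: stock=63 > 9
  After event 2: stock=61 > 9
  After event 3: stock=96 > 9
  After event 4: stock=72 > 9
  After event 5: stock=81 > 9
  After event 6: stock=60 > 9
  After event 7: stock=78 > 9
  After event 8: stock=83 > 9
  After event 9: stock=79 > 9
  After event 10: stock=57 > 9
  After event 11: stock=61 > 9
  After event 12: stock=37 > 9
  After event 13: stock=43 > 9
Alert events: []. Count = 0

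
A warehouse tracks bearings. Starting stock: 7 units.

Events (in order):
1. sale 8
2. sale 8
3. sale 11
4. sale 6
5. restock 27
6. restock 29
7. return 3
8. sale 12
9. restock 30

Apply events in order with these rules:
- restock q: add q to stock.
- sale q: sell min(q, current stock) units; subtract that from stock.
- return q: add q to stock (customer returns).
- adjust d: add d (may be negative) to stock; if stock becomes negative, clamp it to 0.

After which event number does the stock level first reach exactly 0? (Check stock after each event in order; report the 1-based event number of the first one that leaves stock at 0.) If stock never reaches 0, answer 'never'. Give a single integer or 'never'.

Processing events:
Start: stock = 7
  Event 1 (sale 8): sell min(8,7)=7. stock: 7 - 7 = 0. total_sold = 7
  Event 2 (sale 8): sell min(8,0)=0. stock: 0 - 0 = 0. total_sold = 7
  Event 3 (sale 11): sell min(11,0)=0. stock: 0 - 0 = 0. total_sold = 7
  Event 4 (sale 6): sell min(6,0)=0. stock: 0 - 0 = 0. total_sold = 7
  Event 5 (restock 27): 0 + 27 = 27
  Event 6 (restock 29): 27 + 29 = 56
  Event 7 (return 3): 56 + 3 = 59
  Event 8 (sale 12): sell min(12,59)=12. stock: 59 - 12 = 47. total_sold = 19
  Event 9 (restock 30): 47 + 30 = 77
Final: stock = 77, total_sold = 19

First zero at event 1.

Answer: 1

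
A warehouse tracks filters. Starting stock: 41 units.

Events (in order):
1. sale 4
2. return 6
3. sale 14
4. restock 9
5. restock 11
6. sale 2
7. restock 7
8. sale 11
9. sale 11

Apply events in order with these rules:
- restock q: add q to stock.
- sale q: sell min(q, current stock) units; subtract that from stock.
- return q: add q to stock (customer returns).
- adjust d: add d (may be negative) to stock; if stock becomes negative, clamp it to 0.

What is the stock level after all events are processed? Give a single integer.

Processing events:
Start: stock = 41
  Event 1 (sale 4): sell min(4,41)=4. stock: 41 - 4 = 37. total_sold = 4
  Event 2 (return 6): 37 + 6 = 43
  Event 3 (sale 14): sell min(14,43)=14. stock: 43 - 14 = 29. total_sold = 18
  Event 4 (restock 9): 29 + 9 = 38
  Event 5 (restock 11): 38 + 11 = 49
  Event 6 (sale 2): sell min(2,49)=2. stock: 49 - 2 = 47. total_sold = 20
  Event 7 (restock 7): 47 + 7 = 54
  Event 8 (sale 11): sell min(11,54)=11. stock: 54 - 11 = 43. total_sold = 31
  Event 9 (sale 11): sell min(11,43)=11. stock: 43 - 11 = 32. total_sold = 42
Final: stock = 32, total_sold = 42

Answer: 32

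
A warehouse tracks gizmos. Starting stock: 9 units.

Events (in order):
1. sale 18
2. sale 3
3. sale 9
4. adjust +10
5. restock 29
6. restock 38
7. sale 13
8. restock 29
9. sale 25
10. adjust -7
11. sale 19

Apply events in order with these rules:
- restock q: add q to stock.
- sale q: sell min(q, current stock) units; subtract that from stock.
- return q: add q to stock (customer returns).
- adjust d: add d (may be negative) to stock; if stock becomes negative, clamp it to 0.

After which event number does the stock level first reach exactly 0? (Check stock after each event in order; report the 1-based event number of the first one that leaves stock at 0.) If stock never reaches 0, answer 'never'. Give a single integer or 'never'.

Processing events:
Start: stock = 9
  Event 1 (sale 18): sell min(18,9)=9. stock: 9 - 9 = 0. total_sold = 9
  Event 2 (sale 3): sell min(3,0)=0. stock: 0 - 0 = 0. total_sold = 9
  Event 3 (sale 9): sell min(9,0)=0. stock: 0 - 0 = 0. total_sold = 9
  Event 4 (adjust +10): 0 + 10 = 10
  Event 5 (restock 29): 10 + 29 = 39
  Event 6 (restock 38): 39 + 38 = 77
  Event 7 (sale 13): sell min(13,77)=13. stock: 77 - 13 = 64. total_sold = 22
  Event 8 (restock 29): 64 + 29 = 93
  Event 9 (sale 25): sell min(25,93)=25. stock: 93 - 25 = 68. total_sold = 47
  Event 10 (adjust -7): 68 + -7 = 61
  Event 11 (sale 19): sell min(19,61)=19. stock: 61 - 19 = 42. total_sold = 66
Final: stock = 42, total_sold = 66

First zero at event 1.

Answer: 1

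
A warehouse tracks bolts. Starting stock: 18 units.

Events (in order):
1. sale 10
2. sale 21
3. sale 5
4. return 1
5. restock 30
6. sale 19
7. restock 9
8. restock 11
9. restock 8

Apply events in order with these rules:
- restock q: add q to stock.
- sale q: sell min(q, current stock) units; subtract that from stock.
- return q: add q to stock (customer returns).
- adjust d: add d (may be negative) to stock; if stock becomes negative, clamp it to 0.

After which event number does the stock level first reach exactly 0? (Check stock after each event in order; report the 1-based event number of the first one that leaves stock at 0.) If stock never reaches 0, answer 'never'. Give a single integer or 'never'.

Processing events:
Start: stock = 18
  Event 1 (sale 10): sell min(10,18)=10. stock: 18 - 10 = 8. total_sold = 10
  Event 2 (sale 21): sell min(21,8)=8. stock: 8 - 8 = 0. total_sold = 18
  Event 3 (sale 5): sell min(5,0)=0. stock: 0 - 0 = 0. total_sold = 18
  Event 4 (return 1): 0 + 1 = 1
  Event 5 (restock 30): 1 + 30 = 31
  Event 6 (sale 19): sell min(19,31)=19. stock: 31 - 19 = 12. total_sold = 37
  Event 7 (restock 9): 12 + 9 = 21
  Event 8 (restock 11): 21 + 11 = 32
  Event 9 (restock 8): 32 + 8 = 40
Final: stock = 40, total_sold = 37

First zero at event 2.

Answer: 2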